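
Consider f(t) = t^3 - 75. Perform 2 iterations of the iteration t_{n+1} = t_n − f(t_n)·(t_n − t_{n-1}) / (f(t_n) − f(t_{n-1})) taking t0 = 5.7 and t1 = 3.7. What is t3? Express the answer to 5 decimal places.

f(5.7) = 110.1930000, f(3.7) = -24.3470000
t2 = 3.7000000 − (-24.3470000)·(3.7000000 − 5.7000000) / (-24.3470000 − 110.1930000) = 3.7000000 − (48.6940000)/(-134.5400000) = 4.0619295
f(4.0619295) = -7.9811215
t3 = 4.0619295 − (-7.9811215)·(4.0619295 − 3.7000000) / (-7.9811215 − (-24.3470000)) = 4.0619295 − (-2.8886036)/(16.3658785) = 4.2384311

4.23843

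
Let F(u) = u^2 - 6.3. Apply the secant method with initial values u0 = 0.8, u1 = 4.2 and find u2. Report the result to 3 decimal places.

F(0.8) = -5.66000, F(4.2) = 11.34000
u2 = 4.20000 − 11.34000·(4.20000 − 0.80000) / (11.34000 − (-5.66000)) = 4.20000 − (38.55600)/(17.00000) = 1.93200

1.932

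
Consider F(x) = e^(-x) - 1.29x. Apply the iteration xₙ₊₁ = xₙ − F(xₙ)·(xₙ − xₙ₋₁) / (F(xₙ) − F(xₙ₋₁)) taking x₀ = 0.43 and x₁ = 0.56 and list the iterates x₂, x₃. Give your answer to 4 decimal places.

F(0.43) = 0.095809, F(0.56) = -0.151191
x₂ = 0.560000 − (-0.151191)·(0.560000 − 0.430000) / (-0.151191 − 0.095809) = 0.560000 − (-0.019655)/(-0.247000) = 0.480426
F(0.480426) = -0.001229
x₃ = 0.480426 − (-0.001229)·(0.480426 − 0.560000) / (-0.001229 − (-0.151191)) = 0.480426 − (0.000098)/(0.149962) = 0.479773

0.4804, 0.4798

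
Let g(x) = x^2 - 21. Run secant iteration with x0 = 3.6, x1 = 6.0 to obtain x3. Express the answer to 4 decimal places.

4.5629

g(3.6) = -8.040000, g(6.0) = 15.000000
x2 = 6.000000 − 15.000000·(6.000000 − 3.600000) / (15.000000 − (-8.040000)) = 6.000000 − (36.000000)/(23.040000) = 4.437500
g(4.437500) = -1.308594
x3 = 4.437500 − (-1.308594)·(4.437500 − 6.000000) / (-1.308594 − 15.000000) = 4.437500 − (2.044678)/(-16.308594) = 4.562874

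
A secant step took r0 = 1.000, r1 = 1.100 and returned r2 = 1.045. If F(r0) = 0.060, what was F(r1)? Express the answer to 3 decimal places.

-0.073

The secant line through (1.000, 0.060) and (1.100, F(r1)) crosses zero at r2 = 1.045.
So (1.000, 0.060), (1.100, F(r1)), (1.045, 0) are collinear:
F(r1) = 0.060 · (1.100 − 1.045) / (1.000 − 1.045) = 0.060 · (0.05500)/(-0.04500) = -0.07333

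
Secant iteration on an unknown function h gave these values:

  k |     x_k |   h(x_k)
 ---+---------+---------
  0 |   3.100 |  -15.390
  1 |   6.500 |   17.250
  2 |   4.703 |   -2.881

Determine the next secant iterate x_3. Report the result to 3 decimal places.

x_3 = 4.703 − (-2.881)·(4.703 − 6.500) / (-2.881 − 17.250)
   = 4.703 − (5.17716)/(-20.13100) = 4.96017

4.960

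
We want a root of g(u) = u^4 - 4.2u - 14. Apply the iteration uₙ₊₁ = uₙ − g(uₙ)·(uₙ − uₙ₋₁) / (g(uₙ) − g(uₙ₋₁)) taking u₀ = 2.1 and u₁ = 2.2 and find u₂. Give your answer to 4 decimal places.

2.1948

g(2.1) = -3.371900, g(2.2) = 0.185600
u₂ = 2.200000 − 0.185600·(2.200000 − 2.100000) / (0.185600 − (-3.371900)) = 2.200000 − (0.018560)/(3.557500) = 2.194783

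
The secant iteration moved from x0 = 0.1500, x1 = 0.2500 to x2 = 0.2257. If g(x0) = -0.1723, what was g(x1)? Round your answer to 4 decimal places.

The secant line through (0.1500, -0.1723) and (0.2500, g(x1)) crosses zero at x2 = 0.2257.
So (0.1500, -0.1723), (0.2500, g(x1)), (0.2257, 0) are collinear:
g(x1) = -0.1723 · (0.2500 − 0.2257) / (0.1500 − 0.2257) = -0.1723 · (0.024300)/(-0.075700) = 0.055309

0.0553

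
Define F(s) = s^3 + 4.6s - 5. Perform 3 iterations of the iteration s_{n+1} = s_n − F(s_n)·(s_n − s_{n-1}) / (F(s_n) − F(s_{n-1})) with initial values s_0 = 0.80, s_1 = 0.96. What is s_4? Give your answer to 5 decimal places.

F(0.80) = -0.8080000, F(0.96) = 0.3007360
s_2 = 0.9600000 − 0.3007360·(0.9600000 − 0.8000000) / (0.3007360 − (-0.8080000)) = 0.9600000 − (0.0481178)/(1.1087360) = 0.9166012
F(0.9166012) = -0.0135445
s_3 = 0.9166012 − (-0.0135445)·(0.9166012 − 0.9600000) / (-0.0135445 − 0.3007360) = 0.9166012 − (0.0005878)/(-0.3142805) = 0.9184716
F(0.9184716) = -0.0002171
s_4 = 0.9184716 − (-0.0002171)·(0.9184716 − 0.9166012) / (-0.0002171 − (-0.0135445)) = 0.9184716 − (-0.0000004)/(0.0133274) = 0.9185021

0.91850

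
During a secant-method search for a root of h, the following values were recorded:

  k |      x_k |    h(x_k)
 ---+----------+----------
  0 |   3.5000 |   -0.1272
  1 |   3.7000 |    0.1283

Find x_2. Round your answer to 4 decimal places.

3.5996

x_2 = 3.7000 − 0.1283·(3.7000 − 3.5000) / (0.1283 − (-0.1272))
   = 3.7000 − (0.025660)/(0.255500) = 3.599569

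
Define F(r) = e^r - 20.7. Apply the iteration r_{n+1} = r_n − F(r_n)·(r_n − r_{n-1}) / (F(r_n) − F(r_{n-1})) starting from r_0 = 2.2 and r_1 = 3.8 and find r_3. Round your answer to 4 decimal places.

2.9232

F(2.2) = -11.674987, F(3.8) = 24.001184
r_2 = 3.800000 − 24.001184·(3.800000 − 2.200000) / (24.001184 − (-11.674987)) = 3.800000 − (38.401895)/(35.676171) = 2.723598
F(2.723598) = -5.464958
r_3 = 2.723598 − (-5.464958)·(2.723598 − 3.800000) / (-5.464958 − 24.001184) = 2.723598 − (5.882490)/(-29.466142) = 2.923234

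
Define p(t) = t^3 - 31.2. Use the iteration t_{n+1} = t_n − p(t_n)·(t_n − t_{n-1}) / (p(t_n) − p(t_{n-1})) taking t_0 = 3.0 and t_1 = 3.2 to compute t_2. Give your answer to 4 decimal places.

3.1456

p(3.0) = -4.200000, p(3.2) = 1.568000
t_2 = 3.200000 − 1.568000·(3.200000 − 3.000000) / (1.568000 − (-4.200000)) = 3.200000 − (0.313600)/(5.768000) = 3.145631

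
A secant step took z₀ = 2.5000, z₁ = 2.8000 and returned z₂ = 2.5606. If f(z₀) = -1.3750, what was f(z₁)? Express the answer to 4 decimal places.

The secant line through (2.5000, -1.3750) and (2.8000, f(z₁)) crosses zero at z₂ = 2.5606.
So (2.5000, -1.3750), (2.8000, f(z₁)), (2.5606, 0) are collinear:
f(z₁) = -1.3750 · (2.8000 − 2.5606) / (2.5000 − 2.5606) = -1.3750 · (0.239400)/(-0.060600) = 5.431931

5.4319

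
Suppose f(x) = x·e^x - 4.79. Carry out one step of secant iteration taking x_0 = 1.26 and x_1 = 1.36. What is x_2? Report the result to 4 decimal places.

1.3006

f(1.26) = -0.347969, f(1.36) = 0.508823
x_2 = 1.360000 − 0.508823·(1.360000 − 1.260000) / (0.508823 − (-0.347969)) = 1.360000 − (0.050882)/(0.856792) = 1.300613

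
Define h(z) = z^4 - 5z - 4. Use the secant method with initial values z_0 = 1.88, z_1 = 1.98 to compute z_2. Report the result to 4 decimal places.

h(1.88) = -0.908017, h(1.98) = 1.469536
z_2 = 1.980000 − 1.469536·(1.980000 − 1.880000) / (1.469536 − (-0.908017)) = 1.980000 − (0.146954)/(2.377553) = 1.918191

1.9182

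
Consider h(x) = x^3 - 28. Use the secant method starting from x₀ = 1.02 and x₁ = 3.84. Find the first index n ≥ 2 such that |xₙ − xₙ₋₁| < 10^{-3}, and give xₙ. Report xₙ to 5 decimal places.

n = 7, xₙ = 3.03659

h(1.02) = -26.9387920, h(3.84) = 28.6231040
x₂ = 3.8400000 − 28.6231040·(2.8200000)/(55.5618960) = 2.3872570;  |Δ| = 1.4527430
h(2.3872570) = -14.3950313
x₃ = 2.3872570 − (-14.3950313)·(-1.4527430)/(-43.0181353) = 2.8733841;  |Δ| = 0.4861271
h(2.8733841) = -4.2763745
x₄ = 2.8733841 − (-4.2763745)·(0.4861271)/(10.1186568) = 3.0788325;  |Δ| = 0.2054484
h(3.0788325) = 1.1848977
x₅ = 3.0788325 − 1.1848977·(0.2054484)/(5.4612722) = 3.0342576;  |Δ| = 0.0445748
h(3.0342576) = -0.0644412
x₆ = 3.0342576 − (-0.0644412)·(-0.0445748)/(-1.2493389) = 3.0365568;  |Δ| = 0.0022992
h(3.0365568) = -0.0008893
x₇ = 3.0365568 − (-0.0008893)·(0.0022992)/(0.0635519) = 3.0365890;  |Δ| = 0.0000322
|x₇ − x₆| = 0.0000322 < 10^{-3}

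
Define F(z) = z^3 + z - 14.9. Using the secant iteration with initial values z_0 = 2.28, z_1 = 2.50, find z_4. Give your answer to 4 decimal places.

F(2.28) = -0.767648, F(2.50) = 3.225000
z_2 = 2.500000 − 3.225000·(2.500000 − 2.280000) / (3.225000 − (-0.767648)) = 2.500000 − (0.709500)/(3.992648) = 2.322298
F(2.322298) = -0.053384
z_3 = 2.322298 − (-0.053384)·(2.322298 − 2.500000) / (-0.053384 − 3.225000) = 2.322298 − (0.009486)/(-3.278384) = 2.325192
F(2.325192) = -0.003615
z_4 = 2.325192 − (-0.003615)·(2.325192 − 2.322298) / (-0.003615 − (-0.053384)) = 2.325192 − (-0.000010)/(0.049769) = 2.325402

2.3254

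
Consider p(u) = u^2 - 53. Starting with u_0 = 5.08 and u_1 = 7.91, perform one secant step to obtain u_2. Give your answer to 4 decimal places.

p(5.08) = -27.193600, p(7.91) = 9.568100
u_2 = 7.910000 − 9.568100·(7.910000 − 5.080000) / (9.568100 − (-27.193600)) = 7.910000 − (27.077723)/(36.761700) = 7.173426

7.1734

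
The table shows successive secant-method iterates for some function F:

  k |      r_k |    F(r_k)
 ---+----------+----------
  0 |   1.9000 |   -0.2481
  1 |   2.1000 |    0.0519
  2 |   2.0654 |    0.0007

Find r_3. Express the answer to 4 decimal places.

r_3 = 2.0654 − 0.0007·(2.0654 − 2.1000) / (0.0007 − 0.0519)
   = 2.0654 − (-0.000024)/(-0.051200) = 2.064927

2.0649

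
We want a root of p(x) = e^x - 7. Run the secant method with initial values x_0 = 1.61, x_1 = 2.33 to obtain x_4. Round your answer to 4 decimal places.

p(1.61) = -1.997189, p(2.33) = 3.277942
x_2 = 2.330000 − 3.277942·(2.330000 − 1.610000) / (3.277942 − (-1.997189)) = 2.330000 − (2.360118)/(5.275130) = 1.882595
p(1.882595) = -0.429465
x_3 = 1.882595 − (-0.429465)·(1.882595 − 2.330000) / (-0.429465 − 3.277942) = 1.882595 − (0.192144)/(-3.707406) = 1.934423
p(1.934423) = -0.079953
x_4 = 1.934423 − (-0.079953)·(1.934423 − 1.882595) / (-0.079953 − (-0.429465)) = 1.934423 − (-0.004144)/(0.349511) = 1.946278

1.9463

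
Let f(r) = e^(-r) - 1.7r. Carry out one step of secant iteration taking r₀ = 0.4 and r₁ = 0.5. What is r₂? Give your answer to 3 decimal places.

f(0.4) = -0.00968, f(0.5) = -0.24347
r₂ = 0.50000 − (-0.24347)·(0.50000 − 0.40000) / (-0.24347 − (-0.00968)) = 0.50000 − (-0.02435)/(-0.23379) = 0.39586

0.396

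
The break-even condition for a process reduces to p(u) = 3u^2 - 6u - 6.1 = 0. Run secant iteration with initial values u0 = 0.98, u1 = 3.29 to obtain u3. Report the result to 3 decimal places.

2.677

p(0.98) = -9.09880, p(3.29) = 6.63230
u2 = 3.29000 − 6.63230·(3.29000 − 0.98000) / (6.63230 − (-9.09880)) = 3.29000 − (15.32061)/(15.73110) = 2.31609
p(2.31609) = -3.90369
u3 = 2.31609 − (-3.90369)·(2.31609 − 3.29000) / (-3.90369 − 6.63230) = 2.31609 − (3.80183)/(-10.53599) = 2.67694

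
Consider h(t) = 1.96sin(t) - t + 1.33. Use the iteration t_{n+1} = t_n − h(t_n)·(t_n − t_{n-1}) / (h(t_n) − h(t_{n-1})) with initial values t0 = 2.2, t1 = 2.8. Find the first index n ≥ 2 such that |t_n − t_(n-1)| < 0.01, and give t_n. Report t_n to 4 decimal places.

h(2.2) = 0.714653, h(2.8) = -0.813423
t2 = 2.800000 − (-0.813423)·(0.600000)/(-1.528076) = 2.480609;  |Δ| = 0.319391
h(2.480609) = 0.052623
t3 = 2.480609 − 0.052623·(-0.319391)/(0.866046) = 2.500016;  |Δ| = 0.019407
h(2.500016) = 0.002965
t4 = 2.500016 − 0.002965·(0.019407)/(-0.049658) = 2.501174;  |Δ| = 0.001159
|t4 − t3| = 0.001159 < 0.01

n = 4, t_n = 2.5012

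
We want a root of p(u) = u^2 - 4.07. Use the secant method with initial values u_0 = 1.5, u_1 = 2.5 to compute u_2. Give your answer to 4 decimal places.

1.9550

p(1.5) = -1.820000, p(2.5) = 2.180000
u_2 = 2.500000 − 2.180000·(2.500000 − 1.500000) / (2.180000 − (-1.820000)) = 2.500000 − (2.180000)/(4.000000) = 1.955000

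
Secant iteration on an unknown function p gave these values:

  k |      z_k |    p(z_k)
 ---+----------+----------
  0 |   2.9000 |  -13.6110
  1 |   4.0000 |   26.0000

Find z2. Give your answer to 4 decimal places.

z2 = 4.0000 − 26.0000·(4.0000 − 2.9000) / (26.0000 − (-13.6110))
   = 4.0000 − (28.600000)/(39.611000) = 3.277978

3.2780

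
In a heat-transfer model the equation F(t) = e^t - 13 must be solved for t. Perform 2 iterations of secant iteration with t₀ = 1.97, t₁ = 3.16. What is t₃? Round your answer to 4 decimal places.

F(1.97) = -5.829324, F(3.16) = 10.570596
t₂ = 3.160000 − 10.570596·(3.160000 − 1.970000) / (10.570596 − (-5.829324)) = 3.160000 − (12.579009)/(16.399919) = 2.392983
F(2.392983) = -2.053897
t₃ = 2.392983 − (-2.053897)·(2.392983 − 3.160000) / (-2.053897 − 10.570596) = 2.392983 − (1.575373)/(-12.624493) = 2.517771

2.5178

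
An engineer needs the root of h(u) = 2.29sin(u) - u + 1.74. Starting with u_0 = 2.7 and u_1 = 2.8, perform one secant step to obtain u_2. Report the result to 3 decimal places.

h(2.7) = 0.01870, h(2.8) = -0.29288
u_2 = 2.80000 − (-0.29288)·(2.80000 − 2.70000) / (-0.29288 − 0.01870) = 2.80000 − (-0.02929)/(-0.31158) = 2.70600

2.706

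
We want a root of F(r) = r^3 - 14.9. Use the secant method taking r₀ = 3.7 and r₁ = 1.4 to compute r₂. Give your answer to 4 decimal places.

1.9836

F(3.7) = 35.753000, F(1.4) = -12.156000
r₂ = 1.400000 − (-12.156000)·(1.400000 − 3.700000) / (-12.156000 − 35.753000) = 1.400000 − (27.958800)/(-47.909000) = 1.983581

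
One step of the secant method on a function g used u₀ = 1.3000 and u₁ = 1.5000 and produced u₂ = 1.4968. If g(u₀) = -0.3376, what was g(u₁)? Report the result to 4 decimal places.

0.0055

The secant line through (1.3000, -0.3376) and (1.5000, g(u₁)) crosses zero at u₂ = 1.4968.
So (1.3000, -0.3376), (1.5000, g(u₁)), (1.4968, 0) are collinear:
g(u₁) = -0.3376 · (1.5000 − 1.4968) / (1.3000 − 1.4968) = -0.3376 · (0.003200)/(-0.196800) = 0.005489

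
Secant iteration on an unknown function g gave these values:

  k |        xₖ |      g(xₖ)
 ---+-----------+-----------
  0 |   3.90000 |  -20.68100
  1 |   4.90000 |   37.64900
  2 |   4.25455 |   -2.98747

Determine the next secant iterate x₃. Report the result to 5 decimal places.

x₃ = 4.25455 − (-2.98747)·(4.25455 − 4.90000) / (-2.98747 − 37.64900)
   = 4.25455 − (1.9282625)/(-40.6364700) = 4.3020015

4.30200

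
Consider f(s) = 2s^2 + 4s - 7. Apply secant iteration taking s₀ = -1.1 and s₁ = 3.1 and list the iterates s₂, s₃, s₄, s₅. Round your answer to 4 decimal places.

f(-1.1) = -8.980000, f(3.1) = 24.620000
s₂ = 3.100000 − 24.620000·(3.100000 − (-1.100000)) / (24.620000 − (-8.980000)) = 3.100000 − (103.404000)/(33.600000) = 0.022500
f(0.022500) = -6.908988
s₃ = 0.022500 − (-6.908988)·(0.022500 − 3.100000) / (-6.908988 − 24.620000) = 0.022500 − (21.262409)/(-31.528988) = 0.696877
f(0.696877) = -3.241220
s₄ = 0.696877 − (-3.241220)·(0.696877 − 0.022500) / (-3.241220 − (-6.908988)) = 0.696877 − (-2.185803)/(3.667767) = 1.292826
f(1.292826) = 1.514099
s₅ = 1.292826 − 1.514099·(1.292826 − 0.696877) / (1.514099 − (-3.241220)) = 1.292826 − (0.902326)/(4.755319) = 1.103075

0.0225, 0.6969, 1.2928, 1.1031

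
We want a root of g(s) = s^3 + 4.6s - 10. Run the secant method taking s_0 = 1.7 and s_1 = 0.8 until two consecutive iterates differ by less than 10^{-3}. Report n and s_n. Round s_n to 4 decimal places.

n = 5, s_n = 1.4755

g(1.7) = 2.733000, g(0.8) = -5.808000
s_2 = 0.800000 − (-5.808000)·(-0.900000)/(-8.541000) = 1.412013;  |Δ| = 0.612013
g(1.412013) = -0.689500
s_3 = 1.412013 − (-0.689500)·(0.612013)/(5.118500) = 1.494455;  |Δ| = 0.082443
g(1.494455) = 0.212205
s_4 = 1.494455 − 0.212205·(0.082443)/(0.901705) = 1.475053;  |Δ| = 0.019402
g(1.475053) = -0.005359
s_5 = 1.475053 − (-0.005359)·(-0.019402)/(-0.217564) = 1.475531;  |Δ| = 0.000478
|s_5 − s_4| = 0.000478 < 10^{-3}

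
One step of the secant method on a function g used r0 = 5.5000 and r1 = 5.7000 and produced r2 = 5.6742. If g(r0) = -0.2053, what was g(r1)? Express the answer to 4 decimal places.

The secant line through (5.5000, -0.2053) and (5.7000, g(r1)) crosses zero at r2 = 5.6742.
So (5.5000, -0.2053), (5.7000, g(r1)), (5.6742, 0) are collinear:
g(r1) = -0.2053 · (5.7000 − 5.6742) / (5.5000 − 5.6742) = -0.2053 · (0.025800)/(-0.174200) = 0.030406

0.0304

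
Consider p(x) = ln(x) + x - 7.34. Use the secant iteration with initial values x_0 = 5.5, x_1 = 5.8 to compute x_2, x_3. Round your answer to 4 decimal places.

p(5.5) = -0.135252, p(5.8) = 0.217858
x_2 = 5.800000 − 0.217858·(5.800000 − 5.500000) / (0.217858 − (-0.135252)) = 5.800000 − (0.065357)/(0.353110) = 5.614909
p(5.614909) = 0.000335
x_3 = 5.614909 − 0.000335·(5.614909 − 5.800000) / (0.000335 − 0.217858) = 5.614909 − (-0.000062)/(-0.217523) = 5.614624

5.6149, 5.6146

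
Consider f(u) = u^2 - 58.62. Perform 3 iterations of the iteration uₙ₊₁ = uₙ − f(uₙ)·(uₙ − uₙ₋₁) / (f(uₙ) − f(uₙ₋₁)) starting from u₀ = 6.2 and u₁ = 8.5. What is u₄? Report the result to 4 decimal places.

7.6564

f(6.2) = -20.180000, f(8.5) = 13.630000
u₂ = 8.500000 − 13.630000·(8.500000 − 6.200000) / (13.630000 − (-20.180000)) = 8.500000 − (31.349000)/(33.810000) = 7.572789
f(7.572789) = -1.272865
u₃ = 7.572789 − (-1.272865)·(7.572789 − 8.500000) / (-1.272865 − 13.630000) = 7.572789 − (1.180214)/(-14.902865) = 7.651983
f(7.651983) = -0.067158
u₄ = 7.651983 − (-0.067158)·(7.651983 − 7.572789) / (-0.067158 − (-1.272865)) = 7.651983 − (-0.005318)/(1.205707) = 7.656394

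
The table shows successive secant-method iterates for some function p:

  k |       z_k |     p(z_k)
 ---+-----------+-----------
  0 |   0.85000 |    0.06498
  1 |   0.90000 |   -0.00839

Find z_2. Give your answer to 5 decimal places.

0.89428

z_2 = 0.90000 − (-0.00839)·(0.90000 − 0.85000) / (-0.00839 − 0.06498)
   = 0.90000 − (-0.0004195)/(-0.0733700) = 0.8942824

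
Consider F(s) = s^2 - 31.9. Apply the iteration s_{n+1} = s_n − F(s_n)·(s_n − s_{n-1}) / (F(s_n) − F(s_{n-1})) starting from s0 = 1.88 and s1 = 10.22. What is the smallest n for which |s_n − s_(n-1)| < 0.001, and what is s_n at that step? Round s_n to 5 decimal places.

n = 7, s_n = 5.64801

F(1.88) = -28.3656000, F(10.22) = 72.5484000
s2 = 10.2200000 − 72.5484000·(8.3400000)/(100.9140000) = 4.2242645;  |Δ| = 5.9957355
F(4.2242645) = -14.0555897
s3 = 4.2242645 − (-14.0555897)·(-5.9957355)/(-86.6039897) = 5.1973559;  |Δ| = 0.9730914
F(5.1973559) = -4.8874919
s4 = 5.1973559 − (-4.8874919)·(0.9730914)/(9.1680979) = 5.7161087;  |Δ| = 0.5187528
F(5.7161087) = 0.7738984
s5 = 5.7161087 − 0.7738984·(0.5187528)/(5.6613902) = 5.6451964;  |Δ| = 0.0709123
F(5.6451964) = -0.0317574
s6 = 5.6451964 − (-0.0317574)·(-0.0709123)/(-0.8056557) = 5.6479916;  |Δ| = 0.0027952
F(5.6479916) = -0.0001904
s7 = 5.6479916 − (-0.0001904)·(0.0027952)/(0.0315670) = 5.6480085;  |Δ| = 0.0000169
|s7 − s6| = 0.0000169 < 0.001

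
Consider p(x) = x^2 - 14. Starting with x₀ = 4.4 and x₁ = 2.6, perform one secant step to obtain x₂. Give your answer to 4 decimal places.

p(4.4) = 5.360000, p(2.6) = -7.240000
x₂ = 2.600000 − (-7.240000)·(2.600000 − 4.400000) / (-7.240000 − 5.360000) = 2.600000 − (13.032000)/(-12.600000) = 3.634286

3.6343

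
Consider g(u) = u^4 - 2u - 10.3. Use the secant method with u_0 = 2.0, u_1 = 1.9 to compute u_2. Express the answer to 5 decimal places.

g(2.0) = 1.7000000, g(1.9) = -1.0679000
u_2 = 1.9000000 − (-1.0679000)·(1.9000000 − 2.0000000) / (-1.0679000 − 1.7000000) = 1.9000000 − (0.1067900)/(-2.7679000) = 1.9385816

1.93858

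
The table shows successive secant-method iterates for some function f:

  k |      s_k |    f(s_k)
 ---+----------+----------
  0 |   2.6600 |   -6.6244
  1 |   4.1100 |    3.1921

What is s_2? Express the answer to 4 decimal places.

s_2 = 4.1100 − 3.1921·(4.1100 − 2.6600) / (3.1921 − (-6.6244))
   = 4.1100 − (4.628545)/(9.816500) = 3.638493

3.6385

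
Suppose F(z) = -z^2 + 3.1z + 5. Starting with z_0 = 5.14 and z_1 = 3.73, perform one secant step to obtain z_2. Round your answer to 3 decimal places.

F(5.14) = -5.48560, F(3.73) = 2.65010
z_2 = 3.73000 − 2.65010·(3.73000 − 5.14000) / (2.65010 − (-5.48560)) = 3.73000 − (-3.73664)/(8.13570) = 4.18929

4.189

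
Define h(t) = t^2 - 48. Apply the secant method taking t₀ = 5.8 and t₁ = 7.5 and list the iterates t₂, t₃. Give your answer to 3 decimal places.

6.880, 6.926

h(5.8) = -14.36000, h(7.5) = 8.25000
t₂ = 7.50000 − 8.25000·(7.50000 − 5.80000) / (8.25000 − (-14.36000)) = 7.50000 − (14.02500)/(22.61000) = 6.87970
h(6.87970) = -0.66974
t₃ = 6.87970 − (-0.66974)·(6.87970 − 7.50000) / (-0.66974 − 8.25000) = 6.87970 − (0.41544)/(-8.91974) = 6.92627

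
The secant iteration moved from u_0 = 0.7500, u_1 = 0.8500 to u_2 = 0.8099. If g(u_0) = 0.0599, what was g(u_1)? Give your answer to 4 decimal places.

-0.0401

The secant line through (0.7500, 0.0599) and (0.8500, g(u_1)) crosses zero at u_2 = 0.8099.
So (0.7500, 0.0599), (0.8500, g(u_1)), (0.8099, 0) are collinear:
g(u_1) = 0.0599 · (0.8500 − 0.8099) / (0.7500 − 0.8099) = 0.0599 · (0.040100)/(-0.059900) = -0.040100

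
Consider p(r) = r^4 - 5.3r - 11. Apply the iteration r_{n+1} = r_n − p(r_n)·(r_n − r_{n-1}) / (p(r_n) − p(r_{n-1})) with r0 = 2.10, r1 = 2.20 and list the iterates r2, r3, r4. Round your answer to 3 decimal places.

2.178, 2.179, 2.179

p(2.10) = -2.68190, p(2.20) = 0.76560
r2 = 2.20000 − 0.76560·(2.20000 − 2.10000) / (0.76560 − (-2.68190)) = 2.20000 − (0.07656)/(3.44750) = 2.17779
p(2.17779) = -0.04833
r3 = 2.17779 − (-0.04833)·(2.17779 − 2.20000) / (-0.04833 − 0.76560) = 2.17779 − (0.00107)/(-0.81393) = 2.17911
p(2.17911) = -0.00079
r4 = 2.17911 − (-0.00079)·(2.17911 − 2.17779) / (-0.00079 − (-0.04833)) = 2.17911 − (0.00000)/(0.04754) = 2.17913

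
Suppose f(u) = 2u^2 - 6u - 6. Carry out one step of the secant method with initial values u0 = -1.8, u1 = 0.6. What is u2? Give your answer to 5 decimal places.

-0.45714

f(-1.8) = 11.2800000, f(0.6) = -8.8800000
u2 = 0.6000000 − (-8.8800000)·(0.6000000 − (-1.8000000)) / (-8.8800000 − 11.2800000) = 0.6000000 − (-21.3120000)/(-20.1600000) = -0.4571429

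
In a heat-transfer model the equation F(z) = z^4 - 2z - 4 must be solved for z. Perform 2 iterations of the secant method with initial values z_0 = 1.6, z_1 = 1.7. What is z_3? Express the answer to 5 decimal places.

F(1.6) = -0.6464000, F(1.7) = 0.9521000
z_2 = 1.7000000 − 0.9521000·(1.7000000 − 1.6000000) / (0.9521000 − (-0.6464000)) = 1.7000000 − (0.0952100)/(1.5985000) = 1.6404379
F(1.6404379) = -0.0391982
z_3 = 1.6404379 − (-0.0391982)·(1.6404379 − 1.7000000) / (-0.0391982 − 0.9521000) = 1.6404379 − (0.0023347)/(-0.9912982) = 1.6427931

1.64279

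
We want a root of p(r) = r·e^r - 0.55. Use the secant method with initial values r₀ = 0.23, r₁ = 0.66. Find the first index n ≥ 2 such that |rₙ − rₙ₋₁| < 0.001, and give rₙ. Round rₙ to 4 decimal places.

p(0.23) = -0.260522, p(0.66) = 0.726963
r₂ = 0.660000 − 0.726963·(0.430000)/(0.987485) = 0.343444;  |Δ| = 0.316556
p(0.343444) = -0.065814
r₃ = 0.343444 − (-0.065814)·(-0.316556)/(-0.792777) = 0.369724;  |Δ| = 0.026280
p(0.369724) = -0.014886
r₄ = 0.369724 − (-0.014886)·(0.026280)/(0.050928) = 0.377405;  |Δ| = 0.007681
p(0.377405) = 0.000443
r₅ = 0.377405 − 0.000443·(0.007681)/(0.015329) = 0.377183;  |Δ| = 0.000222
|r₅ − r₄| = 0.000222 < 0.001

n = 5, rₙ = 0.3772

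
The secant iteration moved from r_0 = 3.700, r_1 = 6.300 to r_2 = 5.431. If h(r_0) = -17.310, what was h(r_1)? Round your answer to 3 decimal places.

8.690

The secant line through (3.700, -17.310) and (6.300, h(r_1)) crosses zero at r_2 = 5.431.
So (3.700, -17.310), (6.300, h(r_1)), (5.431, 0) are collinear:
h(r_1) = -17.310 · (6.300 − 5.431) / (3.700 − 5.431) = -17.310 · (0.86900)/(-1.73100) = 8.69000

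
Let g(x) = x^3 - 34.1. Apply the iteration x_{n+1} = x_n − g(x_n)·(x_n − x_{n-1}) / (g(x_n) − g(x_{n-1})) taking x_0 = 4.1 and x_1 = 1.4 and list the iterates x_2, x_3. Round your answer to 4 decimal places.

g(4.1) = 34.821000, g(1.4) = -31.356000
x_2 = 1.400000 − (-31.356000)·(1.400000 − 4.100000) / (-31.356000 − 34.821000) = 1.400000 − (84.661200)/(-66.177000) = 2.679315
g(2.679315) = -14.865933
x_3 = 2.679315 − (-14.865933)·(2.679315 − 1.400000) / (-14.865933 − (-31.356000)) = 2.679315 − (-19.018205)/(16.490067) = 3.832627

2.6793, 3.8326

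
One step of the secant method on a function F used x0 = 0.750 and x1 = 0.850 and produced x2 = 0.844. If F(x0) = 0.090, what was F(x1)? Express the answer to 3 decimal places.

The secant line through (0.750, 0.090) and (0.850, F(x1)) crosses zero at x2 = 0.844.
So (0.750, 0.090), (0.850, F(x1)), (0.844, 0) are collinear:
F(x1) = 0.090 · (0.850 − 0.844) / (0.750 − 0.844) = 0.090 · (0.00600)/(-0.09400) = -0.00574

-0.006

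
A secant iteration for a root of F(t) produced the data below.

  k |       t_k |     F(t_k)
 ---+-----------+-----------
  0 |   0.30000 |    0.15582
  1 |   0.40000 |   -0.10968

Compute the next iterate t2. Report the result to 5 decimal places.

0.35869

t2 = 0.40000 − (-0.10968)·(0.40000 − 0.30000) / (-0.10968 − 0.15582)
   = 0.40000 − (-0.0109680)/(-0.2655000) = 0.3586893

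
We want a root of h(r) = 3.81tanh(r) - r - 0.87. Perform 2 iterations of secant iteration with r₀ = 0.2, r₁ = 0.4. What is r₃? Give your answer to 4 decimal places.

0.3243

h(0.2) = -0.318000, h(0.4) = 0.177606
r₂ = 0.400000 − 0.177606·(0.400000 − 0.200000) / (0.177606 − (-0.318000)) = 0.400000 − (0.035521)/(0.495606) = 0.328328
h(0.328328) = 0.009509
r₃ = 0.328328 − 0.009509·(0.328328 − 0.400000) / (0.009509 − 0.177606) = 0.328328 − (-0.000682)/(-0.168097) = 0.324274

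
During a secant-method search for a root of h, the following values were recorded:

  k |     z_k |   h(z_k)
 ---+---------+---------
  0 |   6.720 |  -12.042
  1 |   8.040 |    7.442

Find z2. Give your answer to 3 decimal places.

z2 = 8.040 − 7.442·(8.040 − 6.720) / (7.442 − (-12.042))
   = 8.040 − (9.82344)/(19.48400) = 7.53582

7.536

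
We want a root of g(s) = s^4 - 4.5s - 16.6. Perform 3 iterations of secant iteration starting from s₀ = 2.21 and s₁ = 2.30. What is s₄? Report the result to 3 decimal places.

g(2.21) = -2.69057, g(2.30) = 1.03410
s₂ = 2.30000 − 1.03410·(2.30000 − 2.21000) / (1.03410 − (-2.69057)) = 2.30000 − (0.09307)/(3.72467) = 2.27501
g(2.27501) = -0.04986
s₃ = 2.27501 − (-0.04986)·(2.27501 − 2.30000) / (-0.04986 − 1.03410) = 2.27501 − (0.00125)/(-1.08396) = 2.27616
g(2.27616) = -0.00086
s₄ = 2.27616 − (-0.00086)·(2.27616 − 2.27501) / (-0.00086 − (-0.04986)) = 2.27616 − (0.00000)/(0.04900) = 2.27618

2.276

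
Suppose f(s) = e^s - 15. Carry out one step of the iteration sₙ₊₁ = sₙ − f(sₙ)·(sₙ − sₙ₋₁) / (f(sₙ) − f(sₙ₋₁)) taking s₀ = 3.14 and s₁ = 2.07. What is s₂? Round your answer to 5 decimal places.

f(3.14) = 8.1038669, f(2.07) = -7.0751769
s₂ = 2.0700000 − (-7.0751769)·(2.0700000 − 3.1400000) / (-7.0751769 − 8.1038669) = 2.0700000 − (7.5704393)/(-15.1790437) = 2.5687428

2.56874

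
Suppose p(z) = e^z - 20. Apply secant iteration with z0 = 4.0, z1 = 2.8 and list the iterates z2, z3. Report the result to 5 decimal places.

p(4.0) = 34.5981500, p(2.8) = -3.5553532
z2 = 2.8000000 − (-3.5553532)·(2.8000000 − 4.0000000) / (-3.5553532 − 34.5981500) = 2.8000000 − (4.2664239)/(-38.1535033) = 2.9118226
p(2.9118226) = -1.6097139
z3 = 2.9118226 − (-1.6097139)·(2.9118226 − 2.8000000) / (-1.6097139 − (-3.5553532)) = 2.9118226 − (-0.1800024)/(1.9456394) = 3.0043384

2.91182, 3.00434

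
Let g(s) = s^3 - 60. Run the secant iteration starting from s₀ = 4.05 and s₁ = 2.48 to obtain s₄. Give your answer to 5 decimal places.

g(4.05) = 6.4301250, g(2.48) = -44.7470080
s₂ = 2.4800000 − (-44.7470080)·(2.4800000 − 4.0500000) / (-44.7470080 − 6.4301250) = 2.4800000 − (70.2528026)/(-51.1771330) = 3.8527381
g(3.8527381) = -2.8115300
s₃ = 3.8527381 − (-2.8115300)·(3.8527381 − 2.4800000) / (-2.8115300 − (-44.7470080)) = 3.8527381 − (-3.8594944)/(41.9354780) = 3.9447723
g(3.9447723) = 1.3855010
s₄ = 3.9447723 − 1.3855010·(3.9447723 − 3.8527381) / (1.3855010 − (-2.8115300)) = 3.9447723 − (0.1275134)/(4.1970310) = 3.9143905

3.91439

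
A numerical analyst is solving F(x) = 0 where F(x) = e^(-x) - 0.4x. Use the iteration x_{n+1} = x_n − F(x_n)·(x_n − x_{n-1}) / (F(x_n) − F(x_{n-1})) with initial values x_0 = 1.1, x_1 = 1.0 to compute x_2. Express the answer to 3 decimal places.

F(1.1) = -0.10713, F(1.0) = -0.03212
x_2 = 1.00000 − (-0.03212)·(1.00000 − 1.10000) / (-0.03212 − (-0.10713)) = 1.00000 − (0.00321)/(0.07501) = 0.95718

0.957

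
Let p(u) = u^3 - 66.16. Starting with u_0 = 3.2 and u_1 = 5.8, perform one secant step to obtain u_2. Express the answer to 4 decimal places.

3.7348

p(3.2) = -33.392000, p(5.8) = 128.952000
u_2 = 5.800000 − 128.952000·(5.800000 − 3.200000) / (128.952000 − (-33.392000)) = 5.800000 − (335.275200)/(162.344000) = 3.734785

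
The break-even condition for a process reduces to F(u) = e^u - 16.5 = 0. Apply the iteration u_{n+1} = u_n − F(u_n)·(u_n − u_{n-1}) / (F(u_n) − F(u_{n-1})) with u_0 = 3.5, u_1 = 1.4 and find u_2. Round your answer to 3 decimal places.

F(3.5) = 16.61545, F(1.4) = -12.44480
u_2 = 1.40000 − (-12.44480)·(1.40000 − 3.50000) / (-12.44480 − 16.61545) = 1.40000 − (26.13408)/(-29.06025) = 2.29931

2.299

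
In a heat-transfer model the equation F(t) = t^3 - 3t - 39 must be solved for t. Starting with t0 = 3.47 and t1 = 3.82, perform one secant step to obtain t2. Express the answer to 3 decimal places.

3.677

F(3.47) = -7.62808, F(3.82) = 5.28297
t2 = 3.82000 − 5.28297·(3.82000 − 3.47000) / (5.28297 − (-7.62808)) = 3.82000 − (1.84904)/(12.91104) = 3.67679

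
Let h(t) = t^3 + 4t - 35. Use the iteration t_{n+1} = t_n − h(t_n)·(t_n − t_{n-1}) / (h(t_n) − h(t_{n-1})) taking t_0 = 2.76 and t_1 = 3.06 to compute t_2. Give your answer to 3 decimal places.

2.860

h(2.76) = -2.93542, h(3.06) = 5.89262
t_2 = 3.06000 − 5.89262·(3.06000 − 2.76000) / (5.89262 − (-2.93542)) = 3.06000 − (1.76778)/(8.82804) = 2.85975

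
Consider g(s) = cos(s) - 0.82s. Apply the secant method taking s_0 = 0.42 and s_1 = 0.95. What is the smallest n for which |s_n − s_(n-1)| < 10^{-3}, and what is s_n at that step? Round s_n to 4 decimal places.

g(0.42) = 0.568689, g(0.95) = -0.197317
s_2 = 0.950000 − (-0.197317)·(0.530000)/(-0.766006) = 0.813476;  |Δ| = 0.136524
g(0.813476) = 0.019926
s_3 = 0.813476 − 0.019926·(-0.136524)/(0.217243) = 0.825998;  |Δ| = 0.012522
g(0.825998) = 0.000504
s_4 = 0.825998 − 0.000504·(0.012522)/(-0.019421) = 0.826324;  |Δ| = 0.000325
|s_4 − s_3| = 0.000325 < 10^{-3}

n = 4, s_n = 0.8263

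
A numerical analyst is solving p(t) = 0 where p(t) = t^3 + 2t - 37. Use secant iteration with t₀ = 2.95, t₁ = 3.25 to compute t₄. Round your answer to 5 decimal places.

p(2.95) = -5.4276250, p(3.25) = 3.8281250
t₂ = 3.2500000 − 3.8281250·(3.2500000 − 2.9500000) / (3.8281250 − (-5.4276250)) = 3.2500000 − (1.1484375)/(9.2557500) = 3.1259217
p(3.1259217) = -0.2035668
t₃ = 3.1259217 − (-0.2035668)·(3.1259217 − 3.2500000) / (-0.2035668 − 3.8281250) = 3.1259217 − (0.0252582)/(-4.0316918) = 3.1321866
p(3.1321866) = -0.0070178
t₄ = 3.1321866 − (-0.0070178)·(3.1321866 − 3.1259217) / (-0.0070178 − (-0.2035668)) = 3.1321866 − (-0.0000440)/(0.1965490) = 3.1324103

3.13241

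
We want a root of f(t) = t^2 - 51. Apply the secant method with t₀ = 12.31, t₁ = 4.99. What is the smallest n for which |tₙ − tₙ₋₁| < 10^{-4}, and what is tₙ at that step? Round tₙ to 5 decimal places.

n = 6, tₙ = 7.14143

f(12.31) = 100.5361000, f(4.99) = -26.0999000
t₂ = 4.9900000 − (-26.0999000)·(-7.3200000)/(-126.6360000) = 6.4986647;  |Δ| = 1.5086647
f(6.4986647) = -8.7673566
t₃ = 6.4986647 − (-8.7673566)·(1.5086647)/(17.3325434) = 7.2617958;  |Δ| = 0.7631310
f(7.2617958) = 1.7336779
t₄ = 7.2617958 − 1.7336779·(0.7631310)/(10.5010345) = 7.1358060;  |Δ| = 0.1259898
f(7.1358060) = -0.0802733
t₅ = 7.1358060 − (-0.0802733)·(-0.1259898)/(-1.8139512) = 7.1413814;  |Δ| = 0.0055755
f(7.1413814) = -0.0006714
t₆ = 7.1413814 − (-0.0006714)·(0.0055755)/(0.0796019) = 7.1414284;  |Δ| = 0.0000470
|t₆ − t₅| = 0.0000470 < 10^{-4}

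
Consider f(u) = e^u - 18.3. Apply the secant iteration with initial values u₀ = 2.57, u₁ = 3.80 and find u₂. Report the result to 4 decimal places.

2.7735

f(2.57) = -5.234176, f(3.80) = 26.401184
u₂ = 3.800000 − 26.401184·(3.800000 − 2.570000) / (26.401184 − (-5.234176)) = 3.800000 − (32.473457)/(31.635360) = 2.773508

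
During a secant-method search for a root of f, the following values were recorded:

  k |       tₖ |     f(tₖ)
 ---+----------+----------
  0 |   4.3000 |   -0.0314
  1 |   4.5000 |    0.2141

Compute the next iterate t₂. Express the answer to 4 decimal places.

4.3256

t₂ = 4.5000 − 0.2141·(4.5000 − 4.3000) / (0.2141 − (-0.0314))
   = 4.5000 − (0.042820)/(0.245500) = 4.325580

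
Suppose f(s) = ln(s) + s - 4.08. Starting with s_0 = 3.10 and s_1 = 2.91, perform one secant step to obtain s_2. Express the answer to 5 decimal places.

2.98641

f(3.10) = 0.1514021, f(2.91) = -0.1018469
s_2 = 2.9100000 − (-0.1018469)·(2.9100000 − 3.1000000) / (-0.1018469 − 0.1514021) = 2.9100000 − (0.0193509)/(-0.2532490) = 2.9864106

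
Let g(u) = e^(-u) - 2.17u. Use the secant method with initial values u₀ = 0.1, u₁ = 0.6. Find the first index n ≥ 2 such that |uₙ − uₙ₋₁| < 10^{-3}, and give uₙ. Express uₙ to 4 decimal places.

n = 4, uₙ = 0.3310

g(0.1) = 0.687837, g(0.6) = -0.753188
u₂ = 0.600000 − (-0.753188)·(0.500000)/(-1.441026) = 0.338662;  |Δ| = 0.261338
g(0.338662) = -0.022174
u₃ = 0.338662 − (-0.022174)·(-0.261338)/(0.731014) = 0.330735;  |Δ| = 0.007927
g(0.330735) = 0.000700
u₄ = 0.330735 − 0.000700·(-0.007927)/(0.022875) = 0.330978;  |Δ| = 0.000243
|u₄ − u₃| = 0.000243 < 10^{-3}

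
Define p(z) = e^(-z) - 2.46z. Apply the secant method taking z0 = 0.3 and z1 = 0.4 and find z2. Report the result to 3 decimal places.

p(0.3) = 0.00282, p(0.4) = -0.31368
z2 = 0.40000 − (-0.31368)·(0.40000 − 0.30000) / (-0.31368 − 0.00282) = 0.40000 − (-0.03137)/(-0.31650) = 0.30089

0.301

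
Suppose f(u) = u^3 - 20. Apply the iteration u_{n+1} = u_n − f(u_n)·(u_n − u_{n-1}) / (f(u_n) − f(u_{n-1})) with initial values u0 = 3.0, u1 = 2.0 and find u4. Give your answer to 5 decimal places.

2.71359

f(3.0) = 7.0000000, f(2.0) = -12.0000000
u2 = 2.0000000 − (-12.0000000)·(2.0000000 − 3.0000000) / (-12.0000000 − 7.0000000) = 2.0000000 − (12.0000000)/(-19.0000000) = 2.6315789
f(2.6315789) = -1.7757691
u3 = 2.6315789 − (-1.7757691)·(2.6315789 − 2.0000000) / (-1.7757691 − (-12.0000000)) = 2.6315789 − (-1.1215384)/(10.2242309) = 2.7412731
f(2.7412731) = 0.5995111
u4 = 2.7412731 − 0.5995111·(2.7412731 − 2.6315789) / (0.5995111 − (-1.7757691)) = 2.7412731 − (0.0657629)/(2.3752802) = 2.7135867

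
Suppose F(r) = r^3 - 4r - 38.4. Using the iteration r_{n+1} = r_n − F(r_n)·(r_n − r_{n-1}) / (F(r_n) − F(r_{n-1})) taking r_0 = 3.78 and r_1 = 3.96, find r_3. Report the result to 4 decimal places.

3.7674

F(3.78) = 0.490152, F(3.96) = 7.859136
r_2 = 3.960000 − 7.859136·(3.960000 − 3.780000) / (7.859136 − 0.490152) = 3.960000 − (1.414644)/(7.368984) = 3.768027
F(3.768027) = 0.026451
r_3 = 3.768027 − 0.026451·(3.768027 − 3.960000) / (0.026451 − 7.859136) = 3.768027 − (-0.005078)/(-7.832685) = 3.767379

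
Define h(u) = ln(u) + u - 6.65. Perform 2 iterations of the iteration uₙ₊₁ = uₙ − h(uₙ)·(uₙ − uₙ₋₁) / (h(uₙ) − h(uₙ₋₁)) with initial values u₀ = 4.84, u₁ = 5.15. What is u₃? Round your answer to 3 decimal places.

5.034

h(4.84) = -0.23309, h(5.15) = 0.13900
u₂ = 5.15000 − 0.13900·(5.15000 − 4.84000) / (0.13900 − (-0.23309)) = 5.15000 − (0.04309)/(0.37208) = 5.03419
h(5.03419) = 0.00045
u₃ = 5.03419 − 0.00045·(5.03419 − 5.15000) / (0.00045 − 0.13900) = 5.03419 − (-0.00005)/(-0.13855) = 5.03382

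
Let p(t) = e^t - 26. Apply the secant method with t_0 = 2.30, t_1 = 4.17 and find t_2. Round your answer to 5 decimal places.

2.84745

p(2.30) = -16.0258175, p(4.17) = 38.7154521
t_2 = 4.1700000 − 38.7154521·(4.1700000 − 2.3000000) / (38.7154521 − (-16.0258175)) = 4.1700000 − (72.3978954)/(54.7412697) = 2.8474531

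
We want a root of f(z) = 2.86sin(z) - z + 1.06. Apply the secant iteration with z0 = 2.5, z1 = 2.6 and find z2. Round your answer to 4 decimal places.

2.5805

f(2.5) = 0.271630, f(2.6) = -0.065666
z2 = 2.600000 − (-0.065666)·(2.600000 − 2.500000) / (-0.065666 − 0.271630) = 2.600000 − (-0.006567)/(-0.337296) = 2.580532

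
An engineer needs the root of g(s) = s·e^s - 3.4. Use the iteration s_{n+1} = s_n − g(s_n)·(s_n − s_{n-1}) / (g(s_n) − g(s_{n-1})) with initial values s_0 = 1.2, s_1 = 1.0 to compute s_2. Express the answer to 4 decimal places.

1.1077

g(1.2) = 0.584140, g(1.0) = -0.681718
s_2 = 1.000000 − (-0.681718)·(1.000000 − 1.200000) / (-0.681718 − 0.584140) = 1.000000 − (0.136344)/(-1.265858) = 1.107708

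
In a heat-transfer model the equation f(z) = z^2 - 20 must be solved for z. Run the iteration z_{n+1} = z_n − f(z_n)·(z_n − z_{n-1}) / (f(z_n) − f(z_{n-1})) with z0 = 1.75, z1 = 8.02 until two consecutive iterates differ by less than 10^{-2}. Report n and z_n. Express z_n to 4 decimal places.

f(1.75) = -16.937500, f(8.02) = 44.320400
z2 = 8.020000 − 44.320400·(6.270000)/(61.257900) = 3.483623;  |Δ| = 4.536377
f(3.483623) = -7.864368
z3 = 3.483623 − (-7.864368)·(-4.536377)/(-52.184768) = 4.167266;  |Δ| = 0.683643
f(4.167266) = -2.633894
z4 = 4.167266 − (-2.633894)·(0.683643)/(5.230475) = 4.511526;  |Δ| = 0.344260
f(4.511526) = 0.353865
z5 = 4.511526 − 0.353865·(0.344260)/(2.987759) = 4.470752;  |Δ| = 0.040774
f(4.470752) = -0.012374
z6 = 4.470752 − (-0.012374)·(-0.040774)/(-0.366240) = 4.472130;  |Δ| = 0.001378
|z6 − z5| = 0.001378 < 10^{-2}

n = 6, z_n = 4.4721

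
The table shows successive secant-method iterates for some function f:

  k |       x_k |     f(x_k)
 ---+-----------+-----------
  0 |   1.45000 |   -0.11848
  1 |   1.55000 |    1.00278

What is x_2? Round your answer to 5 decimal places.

x_2 = 1.55000 − 1.00278·(1.55000 − 1.45000) / (1.00278 − (-0.11848))
   = 1.55000 − (0.1002780)/(1.1212600) = 1.4605667

1.46057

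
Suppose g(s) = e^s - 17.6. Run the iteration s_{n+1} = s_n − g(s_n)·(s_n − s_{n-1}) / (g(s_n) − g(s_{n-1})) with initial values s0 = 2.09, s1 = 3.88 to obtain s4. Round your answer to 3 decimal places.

2.898

g(2.09) = -9.51508, g(3.88) = 30.82422
s2 = 3.88000 − 30.82422·(3.88000 − 2.09000) / (30.82422 − (-9.51508)) = 3.88000 − (55.17534)/(40.33930) = 2.51222
g(2.51222) = -5.26774
s3 = 2.51222 − (-5.26774)·(2.51222 − 3.88000) / (-5.26774 − 30.82422) = 2.51222 − (7.20512)/(-36.09196) = 2.71185
g(2.71185) = -2.54288
s4 = 2.71185 − (-2.54288)·(2.71185 − 2.51222) / (-2.54288 − (-5.26774)) = 2.71185 − (-0.50764)/(2.72486) = 2.89815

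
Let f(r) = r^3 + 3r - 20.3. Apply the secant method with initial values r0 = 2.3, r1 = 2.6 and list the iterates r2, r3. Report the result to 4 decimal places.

2.3586, 2.3634

f(2.3) = -1.233000, f(2.6) = 5.076000
r2 = 2.600000 − 5.076000·(2.600000 − 2.300000) / (5.076000 − (-1.233000)) = 2.600000 − (1.522800)/(6.309000) = 2.358631
f(2.358631) = -0.102721
r3 = 2.358631 − (-0.102721)·(2.358631 − 2.600000) / (-0.102721 − 5.076000) = 2.358631 − (0.024794)/(-5.178721) = 2.363418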